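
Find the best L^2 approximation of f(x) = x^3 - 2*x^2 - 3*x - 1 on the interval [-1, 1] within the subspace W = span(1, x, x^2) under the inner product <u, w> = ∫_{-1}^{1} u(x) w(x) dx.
g(x) = -2*x^2 - 12*x/5 - 1

The best approximation g ∈ W is the orthogonal projection of f onto W. Writing g = a_0 + a_1 x + a_2 x^2, the coefficients solve the normal equations G · a = b where
  G_{ij} = <φ_i, φ_j> and b_i = <f, φ_i>, with φ_0 = 1, φ_1 = x, φ_2 = x^2.
G =
  [2, 0, 2/3]
  [0, 2/3, 0]
  [2/3, 0, 2/5],
b = (-10/3, -8/5, -22/15).
Solving gives a_0 = -1, a_1 = -12/5, a_2 = -2, so
  g(x) = -2*x^2 - 12*x/5 - 1.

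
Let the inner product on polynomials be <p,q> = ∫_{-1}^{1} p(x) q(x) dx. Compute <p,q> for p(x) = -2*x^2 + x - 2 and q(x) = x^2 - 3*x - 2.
<p,q> = 98/15

Expand the product: p(x)·q(x) = -2*x^4 + 7*x^3 - x^2 + 4*x + 4.
∫_{-1}^{1} of each monomial x^k gives [2/(k+1) if k even, 0 if k odd]. Integrating term-by-term (or equivalently evaluating the antiderivative F(x) = -2*x^5/5 + 7*x^4/4 - x^3/3 + 2*x^2 + 4*x at the endpoints):
  F(1) − F(−1) = 421/60 − (29/60) = 98/15.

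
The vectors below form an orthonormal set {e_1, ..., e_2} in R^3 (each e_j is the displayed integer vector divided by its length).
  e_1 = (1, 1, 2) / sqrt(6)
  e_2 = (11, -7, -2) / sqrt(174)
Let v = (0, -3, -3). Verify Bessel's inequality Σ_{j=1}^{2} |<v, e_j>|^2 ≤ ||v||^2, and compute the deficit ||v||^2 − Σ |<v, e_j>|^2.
Σ |<v, e_j>|^2 = 513/29; ||v||^2 = 18; deficit = 9/29

Write each e_j = u_j / sqrt(<u_j, u_j>) where u_j is the displayed integer vector. Then <v, e_j> = <v, u_j> / sqrt(<u_j, u_j>), so |<v, e_j>|^2 = <v, u_j>^2 / <u_j, u_j>.
Coefficients: <v, e_1> = -9/sqrt(6), <v, e_2> = 27/sqrt(174).
Square and sum: Σ |<v, e_j>|^2 = 513/29.
Compute ||v||^2 = v·v = 18.
Deficit = 18 − 513/29 = 9/29 ≥ 0, confirming Bessel's inequality. (The deficit equals ||v − Σ <v,e_j> e_j||^2, the squared distance from v to span{e_j}.)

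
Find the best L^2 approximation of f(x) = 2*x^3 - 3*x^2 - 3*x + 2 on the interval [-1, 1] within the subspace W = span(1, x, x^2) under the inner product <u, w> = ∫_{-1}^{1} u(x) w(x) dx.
g(x) = -3*x^2 - 9*x/5 + 2

The best approximation g ∈ W is the orthogonal projection of f onto W. Writing g = a_0 + a_1 x + a_2 x^2, the coefficients solve the normal equations G · a = b where
  G_{ij} = <φ_i, φ_j> and b_i = <f, φ_i>, with φ_0 = 1, φ_1 = x, φ_2 = x^2.
G =
  [2, 0, 2/3]
  [0, 2/3, 0]
  [2/3, 0, 2/5],
b = (2, -6/5, 2/15).
Solving gives a_0 = 2, a_1 = -9/5, a_2 = -3, so
  g(x) = -3*x^2 - 9*x/5 + 2.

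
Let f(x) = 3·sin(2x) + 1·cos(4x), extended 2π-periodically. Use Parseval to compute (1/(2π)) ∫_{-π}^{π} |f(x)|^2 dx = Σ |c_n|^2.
Σ |c_n|^2 = 5

Expand |f|^2 and use orthogonality of {sin(nx), cos(mx)} on [-π, π]:
  ∫_{-π}^{π} sin(nx)^2 dx = π, ∫ cos(mx)^2 dx = π, and cross terms integrate to 0.
So ∫_{-π}^{π} f(x)^2 dx = 3^2 · π + 1^2 · π = (9 + 1)π.
Divide by 2π: (9 + 1)/2 = 5.
By Parseval, this equals Σ |c_n|^2.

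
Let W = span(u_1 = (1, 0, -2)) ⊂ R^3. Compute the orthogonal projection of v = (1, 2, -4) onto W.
proj_W(v) = (9/5, 0, -18/5)

Set up U = [u_1 | ... | u_1] ∈ R^(3×1). The projector onto W = col(U) is P = U (U^T U)^(-1) U^T.
Compute U^T U =
  [5],
and U^T v = (9).
Solve U^T U · c = U^T v for the coefficients: c = (9/5). The projection is proj_W(v) = U c.
Check: (v - proj_W(v)) · u_1 = 0  (should be 0).
Result: proj_W(v) = (9/5, 0, -18/5).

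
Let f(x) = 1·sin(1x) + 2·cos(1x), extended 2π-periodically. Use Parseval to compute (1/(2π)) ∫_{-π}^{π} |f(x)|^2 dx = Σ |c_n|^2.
Σ |c_n|^2 = 5/2

Expand |f|^2 and use orthogonality of {sin(nx), cos(mx)} on [-π, π]:
  ∫_{-π}^{π} sin(nx)^2 dx = π, ∫ cos(mx)^2 dx = π, and cross terms integrate to 0.
So ∫_{-π}^{π} f(x)^2 dx = 1^2 · π + 2^2 · π = (1 + 4)π.
Divide by 2π: (1 + 4)/2 = 5/2.
By Parseval, this equals Σ |c_n|^2.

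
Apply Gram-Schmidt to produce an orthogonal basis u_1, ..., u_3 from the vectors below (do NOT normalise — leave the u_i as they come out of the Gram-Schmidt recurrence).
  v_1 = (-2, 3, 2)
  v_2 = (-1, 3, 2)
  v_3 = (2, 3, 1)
Orthogonal basis:
  u_1 = (-2, 3, 2)
  u_2 = (13/17, 6/17, 4/17)
  u_3 = (0, 6/13, -9/13)

Apply the Gram-Schmidt recurrence
  u_1 = v_1
  u_i = v_i − Σ_{j<i} ((v_i · u_j) / (u_j · u_j)) · u_j.

Step by step this gives:
  u_1 = (-2, 3, 2)
  u_2 = (13/17, 6/17, 4/17)
  u_3 = (0, 6/13, -9/13)

Orthogonality check:
  u_2 · u_1 = 0 (should be 0)
  u_3 · u_1 = 0 (should be 0)
  u_3 · u_2 = 0 (should be 0)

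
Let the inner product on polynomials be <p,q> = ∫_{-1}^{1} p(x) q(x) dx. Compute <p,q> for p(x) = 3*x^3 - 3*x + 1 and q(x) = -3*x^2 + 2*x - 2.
<p,q> = -38/5

Expand the product: p(x)·q(x) = -9*x^5 + 6*x^4 + 3*x^3 - 9*x^2 + 8*x - 2.
∫_{-1}^{1} of each monomial x^k gives [2/(k+1) if k even, 0 if k odd]. Integrating term-by-term (or equivalently evaluating the antiderivative F(x) = -3*x^6/2 + 6*x^5/5 + 3*x^4/4 - 3*x^3 + 4*x^2 - 2*x at the endpoints):
  F(1) − F(−1) = -11/20 − (141/20) = -38/5.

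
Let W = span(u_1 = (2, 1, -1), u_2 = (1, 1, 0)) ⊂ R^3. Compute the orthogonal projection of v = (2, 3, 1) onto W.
proj_W(v) = (2, 3, 1)

Set up U = [u_1 | ... | u_2] ∈ R^(3×2). The projector onto W = col(U) is P = U (U^T U)^(-1) U^T.
Compute U^T U =
  [6, 3]
  [3, 2],
and U^T v = (6, 5).
Solve U^T U · c = U^T v for the coefficients: c = (-1, 4). The projection is proj_W(v) = U c.
Check: (v - proj_W(v)) · u_1 = 0  (should be 0).
Check: (v - proj_W(v)) · u_2 = 0  (should be 0).
Result: proj_W(v) = (2, 3, 1).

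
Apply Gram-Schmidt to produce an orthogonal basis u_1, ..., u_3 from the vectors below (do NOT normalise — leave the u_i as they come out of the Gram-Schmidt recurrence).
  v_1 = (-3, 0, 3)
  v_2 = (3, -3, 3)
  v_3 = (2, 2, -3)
Orthogonal basis:
  u_1 = (-3, 0, 3)
  u_2 = (3, -3, 3)
  u_3 = (1/2, 1, 1/2)

Apply the Gram-Schmidt recurrence
  u_1 = v_1
  u_i = v_i − Σ_{j<i} ((v_i · u_j) / (u_j · u_j)) · u_j.

Step by step this gives:
  u_1 = (-3, 0, 3)
  u_2 = (3, -3, 3)
  u_3 = (1/2, 1, 1/2)

Orthogonality check:
  u_2 · u_1 = 0 (should be 0)
  u_3 · u_1 = 0 (should be 0)
  u_3 · u_2 = 0 (should be 0)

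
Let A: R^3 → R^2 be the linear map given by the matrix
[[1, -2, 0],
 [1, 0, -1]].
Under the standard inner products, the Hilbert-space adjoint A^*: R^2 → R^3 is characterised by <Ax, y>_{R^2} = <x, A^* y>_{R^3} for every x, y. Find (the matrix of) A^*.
A^* = A^T =
[[1, 1],
 [-2, 0],
 [0, -1]]

For real matrices with standard dot products, the defining identity <Ax, y> = <x, A^* y> gives (Ax)^T y = x^T (A^*) y, i.e. x^T A^T y = x^T (A^*) y. Since this holds for all x, y, we must have A^* = A^T. Therefore
A^* =
[[1, 1],
 [-2, 0],
 [0, -1]].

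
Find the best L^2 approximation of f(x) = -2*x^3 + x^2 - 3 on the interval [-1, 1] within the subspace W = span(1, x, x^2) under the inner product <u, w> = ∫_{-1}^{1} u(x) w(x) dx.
g(x) = x^2 - 6*x/5 - 3

The best approximation g ∈ W is the orthogonal projection of f onto W. Writing g = a_0 + a_1 x + a_2 x^2, the coefficients solve the normal equations G · a = b where
  G_{ij} = <φ_i, φ_j> and b_i = <f, φ_i>, with φ_0 = 1, φ_1 = x, φ_2 = x^2.
G =
  [2, 0, 2/3]
  [0, 2/3, 0]
  [2/3, 0, 2/5],
b = (-16/3, -4/5, -8/5).
Solving gives a_0 = -3, a_1 = -6/5, a_2 = 1, so
  g(x) = x^2 - 6*x/5 - 3.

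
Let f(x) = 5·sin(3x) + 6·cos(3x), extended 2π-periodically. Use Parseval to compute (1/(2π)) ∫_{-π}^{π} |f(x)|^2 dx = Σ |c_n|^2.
Σ |c_n|^2 = 61/2

Expand |f|^2 and use orthogonality of {sin(nx), cos(mx)} on [-π, π]:
  ∫_{-π}^{π} sin(nx)^2 dx = π, ∫ cos(mx)^2 dx = π, and cross terms integrate to 0.
So ∫_{-π}^{π} f(x)^2 dx = 5^2 · π + 6^2 · π = (25 + 36)π.
Divide by 2π: (25 + 36)/2 = 61/2.
By Parseval, this equals Σ |c_n|^2.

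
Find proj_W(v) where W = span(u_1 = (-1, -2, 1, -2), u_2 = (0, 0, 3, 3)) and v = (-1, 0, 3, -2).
proj_W(v) = (-17/19, -34/19, 35/19, -16/19)

Set up U = [u_1 | ... | u_2] ∈ R^(4×2). The projector onto W = col(U) is P = U (U^T U)^(-1) U^T.
Compute U^T U =
  [10, -3]
  [-3, 18],
and U^T v = (8, 3).
Solve U^T U · c = U^T v for the coefficients: c = (17/19, 6/19). The projection is proj_W(v) = U c.
Check: (v - proj_W(v)) · u_1 = 0  (should be 0).
Check: (v - proj_W(v)) · u_2 = 0  (should be 0).
Result: proj_W(v) = (-17/19, -34/19, 35/19, -16/19).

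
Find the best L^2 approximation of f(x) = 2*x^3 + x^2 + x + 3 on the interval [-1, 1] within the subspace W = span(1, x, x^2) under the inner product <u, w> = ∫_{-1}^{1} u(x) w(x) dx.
g(x) = x^2 + 11*x/5 + 3

The best approximation g ∈ W is the orthogonal projection of f onto W. Writing g = a_0 + a_1 x + a_2 x^2, the coefficients solve the normal equations G · a = b where
  G_{ij} = <φ_i, φ_j> and b_i = <f, φ_i>, with φ_0 = 1, φ_1 = x, φ_2 = x^2.
G =
  [2, 0, 2/3]
  [0, 2/3, 0]
  [2/3, 0, 2/5],
b = (20/3, 22/15, 12/5).
Solving gives a_0 = 3, a_1 = 11/5, a_2 = 1, so
  g(x) = x^2 + 11*x/5 + 3.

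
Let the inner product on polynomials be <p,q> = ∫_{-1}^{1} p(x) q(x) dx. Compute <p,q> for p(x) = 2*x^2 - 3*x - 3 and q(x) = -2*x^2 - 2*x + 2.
<p,q> = -44/15

Expand the product: p(x)·q(x) = -4*x^4 + 2*x^3 + 16*x^2 - 6.
∫_{-1}^{1} of each monomial x^k gives [2/(k+1) if k even, 0 if k odd]. Integrating term-by-term (or equivalently evaluating the antiderivative F(x) = -4*x^5/5 + x^4/2 + 16*x^3/3 - 6*x at the endpoints):
  F(1) − F(−1) = -29/30 − (59/30) = -44/15.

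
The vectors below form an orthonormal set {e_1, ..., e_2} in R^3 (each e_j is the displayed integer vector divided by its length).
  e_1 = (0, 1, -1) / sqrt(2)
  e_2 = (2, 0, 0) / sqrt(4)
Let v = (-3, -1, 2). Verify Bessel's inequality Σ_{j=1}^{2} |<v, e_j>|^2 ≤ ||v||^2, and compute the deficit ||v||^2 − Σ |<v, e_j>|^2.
Σ |<v, e_j>|^2 = 27/2; ||v||^2 = 14; deficit = 1/2

Write each e_j = u_j / sqrt(<u_j, u_j>) where u_j is the displayed integer vector. Then <v, e_j> = <v, u_j> / sqrt(<u_j, u_j>), so |<v, e_j>|^2 = <v, u_j>^2 / <u_j, u_j>.
Coefficients: <v, e_1> = -3/sqrt(2), <v, e_2> = -6/sqrt(4).
Square and sum: Σ |<v, e_j>|^2 = 27/2.
Compute ||v||^2 = v·v = 14.
Deficit = 14 − 27/2 = 1/2 ≥ 0, confirming Bessel's inequality. (The deficit equals ||v − Σ <v,e_j> e_j||^2, the squared distance from v to span{e_j}.)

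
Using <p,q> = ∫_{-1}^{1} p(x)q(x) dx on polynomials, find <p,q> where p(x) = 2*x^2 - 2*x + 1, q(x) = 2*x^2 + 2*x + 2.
<p,q> = 104/15

Expand the product: p(x)·q(x) = 4*x^4 + 2*x^2 - 2*x + 2.
∫_{-1}^{1} of each monomial x^k gives [2/(k+1) if k even, 0 if k odd]. Integrating term-by-term (or equivalently evaluating the antiderivative F(x) = 4*x^5/5 + 2*x^3/3 - x^2 + 2*x at the endpoints):
  F(1) − F(−1) = 37/15 − (-67/15) = 104/15.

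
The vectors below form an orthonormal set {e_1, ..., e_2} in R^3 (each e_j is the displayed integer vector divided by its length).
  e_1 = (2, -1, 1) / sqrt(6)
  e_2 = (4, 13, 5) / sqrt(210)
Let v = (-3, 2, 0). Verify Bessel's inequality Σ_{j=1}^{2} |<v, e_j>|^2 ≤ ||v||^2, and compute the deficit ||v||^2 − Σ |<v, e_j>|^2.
Σ |<v, e_j>|^2 = 58/5; ||v||^2 = 13; deficit = 7/5

Write each e_j = u_j / sqrt(<u_j, u_j>) where u_j is the displayed integer vector. Then <v, e_j> = <v, u_j> / sqrt(<u_j, u_j>), so |<v, e_j>|^2 = <v, u_j>^2 / <u_j, u_j>.
Coefficients: <v, e_1> = -8/sqrt(6), <v, e_2> = 14/sqrt(210).
Square and sum: Σ |<v, e_j>|^2 = 58/5.
Compute ||v||^2 = v·v = 13.
Deficit = 13 − 58/5 = 7/5 ≥ 0, confirming Bessel's inequality. (The deficit equals ||v − Σ <v,e_j> e_j||^2, the squared distance from v to span{e_j}.)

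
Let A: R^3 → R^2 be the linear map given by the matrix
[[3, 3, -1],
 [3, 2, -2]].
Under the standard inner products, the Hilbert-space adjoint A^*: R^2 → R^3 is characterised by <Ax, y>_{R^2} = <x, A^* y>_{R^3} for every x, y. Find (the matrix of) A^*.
A^* = A^T =
[[3, 3],
 [3, 2],
 [-1, -2]]

For real matrices with standard dot products, the defining identity <Ax, y> = <x, A^* y> gives (Ax)^T y = x^T (A^*) y, i.e. x^T A^T y = x^T (A^*) y. Since this holds for all x, y, we must have A^* = A^T. Therefore
A^* =
[[3, 3],
 [3, 2],
 [-1, -2]].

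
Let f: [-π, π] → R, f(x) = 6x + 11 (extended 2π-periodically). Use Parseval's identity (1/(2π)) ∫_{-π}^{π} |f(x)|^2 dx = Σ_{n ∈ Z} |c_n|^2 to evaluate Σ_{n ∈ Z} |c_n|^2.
Σ |c_n|^2 = 12π^2 + 121

Expand and integrate term by term over [-π, π]:
  ∫ (6x)^2 dx = 36·(2π^3/3); ∫ 2·6·(11)·x dx = 0 (odd integrand); ∫ 11^2 dx = 121·2π.
So (1/(2π)) ∫_{-π}^{π} (6x + 11)^2 dx = 36π^2/3 + 121 = 12π^2 + 121.
Parseval ⇒ Σ |c_n|^2 = 12π^2 + 121.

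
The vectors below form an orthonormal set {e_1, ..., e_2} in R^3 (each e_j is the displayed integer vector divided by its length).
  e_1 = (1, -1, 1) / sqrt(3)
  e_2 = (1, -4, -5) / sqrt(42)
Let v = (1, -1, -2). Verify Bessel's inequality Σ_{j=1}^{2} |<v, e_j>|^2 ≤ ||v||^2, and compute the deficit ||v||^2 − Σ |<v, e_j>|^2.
Σ |<v, e_j>|^2 = 75/14; ||v||^2 = 6; deficit = 9/14

Write each e_j = u_j / sqrt(<u_j, u_j>) where u_j is the displayed integer vector. Then <v, e_j> = <v, u_j> / sqrt(<u_j, u_j>), so |<v, e_j>|^2 = <v, u_j>^2 / <u_j, u_j>.
Coefficients: <v, e_1> = 0/sqrt(3), <v, e_2> = 15/sqrt(42).
Square and sum: Σ |<v, e_j>|^2 = 75/14.
Compute ||v||^2 = v·v = 6.
Deficit = 6 − 75/14 = 9/14 ≥ 0, confirming Bessel's inequality. (The deficit equals ||v − Σ <v,e_j> e_j||^2, the squared distance from v to span{e_j}.)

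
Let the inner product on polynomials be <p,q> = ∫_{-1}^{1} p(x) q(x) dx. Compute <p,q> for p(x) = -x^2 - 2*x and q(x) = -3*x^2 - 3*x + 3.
<p,q> = 16/5

Expand the product: p(x)·q(x) = 3*x^4 + 9*x^3 + 3*x^2 - 6*x.
∫_{-1}^{1} of each monomial x^k gives [2/(k+1) if k even, 0 if k odd]. Integrating term-by-term (or equivalently evaluating the antiderivative F(x) = 3*x^5/5 + 9*x^4/4 + x^3 - 3*x^2 at the endpoints):
  F(1) − F(−1) = 17/20 − (-47/20) = 16/5.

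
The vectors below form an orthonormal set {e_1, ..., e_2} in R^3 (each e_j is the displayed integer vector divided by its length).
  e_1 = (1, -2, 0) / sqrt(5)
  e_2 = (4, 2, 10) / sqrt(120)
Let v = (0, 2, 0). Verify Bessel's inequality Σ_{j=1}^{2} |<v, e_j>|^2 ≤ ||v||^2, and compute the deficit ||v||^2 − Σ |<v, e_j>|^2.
Σ |<v, e_j>|^2 = 10/3; ||v||^2 = 4; deficit = 2/3

Write each e_j = u_j / sqrt(<u_j, u_j>) where u_j is the displayed integer vector. Then <v, e_j> = <v, u_j> / sqrt(<u_j, u_j>), so |<v, e_j>|^2 = <v, u_j>^2 / <u_j, u_j>.
Coefficients: <v, e_1> = -4/sqrt(5), <v, e_2> = 4/sqrt(120).
Square and sum: Σ |<v, e_j>|^2 = 10/3.
Compute ||v||^2 = v·v = 4.
Deficit = 4 − 10/3 = 2/3 ≥ 0, confirming Bessel's inequality. (The deficit equals ||v − Σ <v,e_j> e_j||^2, the squared distance from v to span{e_j}.)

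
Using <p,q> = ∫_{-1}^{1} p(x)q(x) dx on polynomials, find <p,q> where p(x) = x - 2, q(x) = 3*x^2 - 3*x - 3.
<p,q> = 6

Expand the product: p(x)·q(x) = 3*x^3 - 9*x^2 + 3*x + 6.
∫_{-1}^{1} of each monomial x^k gives [2/(k+1) if k even, 0 if k odd]. Integrating term-by-term (or equivalently evaluating the antiderivative F(x) = 3*x^4/4 - 3*x^3 + 3*x^2/2 + 6*x at the endpoints):
  F(1) − F(−1) = 21/4 − (-3/4) = 6.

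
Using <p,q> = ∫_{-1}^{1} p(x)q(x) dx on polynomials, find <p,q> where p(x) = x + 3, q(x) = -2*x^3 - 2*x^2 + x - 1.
<p,q> = -152/15

Expand the product: p(x)·q(x) = -2*x^4 - 8*x^3 - 5*x^2 + 2*x - 3.
∫_{-1}^{1} of each monomial x^k gives [2/(k+1) if k even, 0 if k odd]. Integrating term-by-term (or equivalently evaluating the antiderivative F(x) = -2*x^5/5 - 2*x^4 - 5*x^3/3 + x^2 - 3*x at the endpoints):
  F(1) − F(−1) = -91/15 − (61/15) = -152/15.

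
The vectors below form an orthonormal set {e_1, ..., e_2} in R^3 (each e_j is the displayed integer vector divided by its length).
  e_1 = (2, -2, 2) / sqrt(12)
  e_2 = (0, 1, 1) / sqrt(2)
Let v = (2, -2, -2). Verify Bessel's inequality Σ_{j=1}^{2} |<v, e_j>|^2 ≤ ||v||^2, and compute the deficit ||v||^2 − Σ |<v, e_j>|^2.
Σ |<v, e_j>|^2 = 28/3; ||v||^2 = 12; deficit = 8/3

Write each e_j = u_j / sqrt(<u_j, u_j>) where u_j is the displayed integer vector. Then <v, e_j> = <v, u_j> / sqrt(<u_j, u_j>), so |<v, e_j>|^2 = <v, u_j>^2 / <u_j, u_j>.
Coefficients: <v, e_1> = 4/sqrt(12), <v, e_2> = -4/sqrt(2).
Square and sum: Σ |<v, e_j>|^2 = 28/3.
Compute ||v||^2 = v·v = 12.
Deficit = 12 − 28/3 = 8/3 ≥ 0, confirming Bessel's inequality. (The deficit equals ||v − Σ <v,e_j> e_j||^2, the squared distance from v to span{e_j}.)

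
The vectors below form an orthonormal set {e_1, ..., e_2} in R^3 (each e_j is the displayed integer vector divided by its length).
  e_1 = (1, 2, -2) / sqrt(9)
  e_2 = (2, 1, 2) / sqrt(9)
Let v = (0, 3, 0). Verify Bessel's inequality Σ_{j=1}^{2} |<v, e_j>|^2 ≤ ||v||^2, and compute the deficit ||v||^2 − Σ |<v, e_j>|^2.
Σ |<v, e_j>|^2 = 5; ||v||^2 = 9; deficit = 4

Write each e_j = u_j / sqrt(<u_j, u_j>) where u_j is the displayed integer vector. Then <v, e_j> = <v, u_j> / sqrt(<u_j, u_j>), so |<v, e_j>|^2 = <v, u_j>^2 / <u_j, u_j>.
Coefficients: <v, e_1> = 6/sqrt(9), <v, e_2> = 3/sqrt(9).
Square and sum: Σ |<v, e_j>|^2 = 5.
Compute ||v||^2 = v·v = 9.
Deficit = 9 − 5 = 4 ≥ 0, confirming Bessel's inequality. (The deficit equals ||v − Σ <v,e_j> e_j||^2, the squared distance from v to span{e_j}.)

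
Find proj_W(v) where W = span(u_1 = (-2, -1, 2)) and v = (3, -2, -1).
proj_W(v) = (4/3, 2/3, -4/3)

Set up U = [u_1 | ... | u_1] ∈ R^(3×1). The projector onto W = col(U) is P = U (U^T U)^(-1) U^T.
Compute U^T U =
  [9],
and U^T v = (-6).
Solve U^T U · c = U^T v for the coefficients: c = (-2/3). The projection is proj_W(v) = U c.
Check: (v - proj_W(v)) · u_1 = 0  (should be 0).
Result: proj_W(v) = (4/3, 2/3, -4/3).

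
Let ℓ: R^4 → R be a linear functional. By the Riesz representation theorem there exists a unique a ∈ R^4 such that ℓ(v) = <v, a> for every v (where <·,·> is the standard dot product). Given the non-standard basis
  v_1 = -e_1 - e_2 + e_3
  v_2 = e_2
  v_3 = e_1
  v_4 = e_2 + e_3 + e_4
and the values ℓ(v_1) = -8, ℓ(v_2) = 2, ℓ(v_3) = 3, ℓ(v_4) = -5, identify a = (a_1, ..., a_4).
a = (3, 2, -3, -4)

Write a = (a_1, ..., a_4) in the standard basis. For each basis vector v_i, ℓ(v_i) = <v_i, a> is a linear equation in the a_j's. Collect the n equations into a matrix system V a = ℓ, where row i of V is v_i (expressed in the standard basis). Since V is invertible (lower-triangular with 1s on the diagonal, up to permutation), solve by back-substitution:
  V =
[[-1, -1, 1, 0],
 [0, 1, 0, 0],
 [1, 0, 0, 0],
 [0, 1, 1, 1]]
  V a = (-8, 2, 3, -5)
Solving gives a = (3, 2, -3, -4).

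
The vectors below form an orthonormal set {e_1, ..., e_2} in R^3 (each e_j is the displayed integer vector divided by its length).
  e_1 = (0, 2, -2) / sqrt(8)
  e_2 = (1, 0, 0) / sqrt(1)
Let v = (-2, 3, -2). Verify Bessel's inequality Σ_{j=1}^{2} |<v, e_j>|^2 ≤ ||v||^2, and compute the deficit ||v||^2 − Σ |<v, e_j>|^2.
Σ |<v, e_j>|^2 = 33/2; ||v||^2 = 17; deficit = 1/2

Write each e_j = u_j / sqrt(<u_j, u_j>) where u_j is the displayed integer vector. Then <v, e_j> = <v, u_j> / sqrt(<u_j, u_j>), so |<v, e_j>|^2 = <v, u_j>^2 / <u_j, u_j>.
Coefficients: <v, e_1> = 10/sqrt(8), <v, e_2> = -2/sqrt(1).
Square and sum: Σ |<v, e_j>|^2 = 33/2.
Compute ||v||^2 = v·v = 17.
Deficit = 17 − 33/2 = 1/2 ≥ 0, confirming Bessel's inequality. (The deficit equals ||v − Σ <v,e_j> e_j||^2, the squared distance from v to span{e_j}.)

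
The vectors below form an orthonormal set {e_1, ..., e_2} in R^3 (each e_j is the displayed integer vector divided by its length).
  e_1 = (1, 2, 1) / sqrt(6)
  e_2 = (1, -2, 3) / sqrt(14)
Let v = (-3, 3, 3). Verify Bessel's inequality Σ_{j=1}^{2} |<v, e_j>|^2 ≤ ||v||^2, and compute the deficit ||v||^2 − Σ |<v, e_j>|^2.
Σ |<v, e_j>|^2 = 6; ||v||^2 = 27; deficit = 21

Write each e_j = u_j / sqrt(<u_j, u_j>) where u_j is the displayed integer vector. Then <v, e_j> = <v, u_j> / sqrt(<u_j, u_j>), so |<v, e_j>|^2 = <v, u_j>^2 / <u_j, u_j>.
Coefficients: <v, e_1> = 6/sqrt(6), <v, e_2> = 0/sqrt(14).
Square and sum: Σ |<v, e_j>|^2 = 6.
Compute ||v||^2 = v·v = 27.
Deficit = 27 − 6 = 21 ≥ 0, confirming Bessel's inequality. (The deficit equals ||v − Σ <v,e_j> e_j||^2, the squared distance from v to span{e_j}.)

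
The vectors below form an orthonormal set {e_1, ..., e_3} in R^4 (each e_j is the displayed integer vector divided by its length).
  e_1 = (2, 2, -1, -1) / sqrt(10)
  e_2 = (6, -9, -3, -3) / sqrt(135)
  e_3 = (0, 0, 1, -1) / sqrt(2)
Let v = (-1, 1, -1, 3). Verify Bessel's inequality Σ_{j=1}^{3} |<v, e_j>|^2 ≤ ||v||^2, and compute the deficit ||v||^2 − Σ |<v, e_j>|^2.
Σ |<v, e_j>|^2 = 35/3; ||v||^2 = 12; deficit = 1/3

Write each e_j = u_j / sqrt(<u_j, u_j>) where u_j is the displayed integer vector. Then <v, e_j> = <v, u_j> / sqrt(<u_j, u_j>), so |<v, e_j>|^2 = <v, u_j>^2 / <u_j, u_j>.
Coefficients: <v, e_1> = -2/sqrt(10), <v, e_2> = -21/sqrt(135), <v, e_3> = -4/sqrt(2).
Square and sum: Σ |<v, e_j>|^2 = 35/3.
Compute ||v||^2 = v·v = 12.
Deficit = 12 − 35/3 = 1/3 ≥ 0, confirming Bessel's inequality. (The deficit equals ||v − Σ <v,e_j> e_j||^2, the squared distance from v to span{e_j}.)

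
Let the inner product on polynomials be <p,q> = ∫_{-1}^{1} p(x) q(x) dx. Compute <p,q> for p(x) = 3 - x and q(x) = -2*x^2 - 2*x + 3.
<p,q> = 46/3

Expand the product: p(x)·q(x) = 2*x^3 - 4*x^2 - 9*x + 9.
∫_{-1}^{1} of each monomial x^k gives [2/(k+1) if k even, 0 if k odd]. Integrating term-by-term (or equivalently evaluating the antiderivative F(x) = x^4/2 - 4*x^3/3 - 9*x^2/2 + 9*x at the endpoints):
  F(1) − F(−1) = 11/3 − (-35/3) = 46/3.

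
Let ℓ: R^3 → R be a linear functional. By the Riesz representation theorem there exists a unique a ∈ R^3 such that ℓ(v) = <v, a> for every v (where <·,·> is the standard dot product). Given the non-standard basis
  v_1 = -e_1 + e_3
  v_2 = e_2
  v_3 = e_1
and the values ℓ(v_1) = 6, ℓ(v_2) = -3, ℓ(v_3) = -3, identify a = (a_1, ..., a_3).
a = (-3, -3, 3)

Write a = (a_1, ..., a_3) in the standard basis. For each basis vector v_i, ℓ(v_i) = <v_i, a> is a linear equation in the a_j's. Collect the n equations into a matrix system V a = ℓ, where row i of V is v_i (expressed in the standard basis). Since V is invertible (lower-triangular with 1s on the diagonal, up to permutation), solve by back-substitution:
  V =
[[-1, 0, 1],
 [0, 1, 0],
 [1, 0, 0]]
  V a = (6, -3, -3)
Solving gives a = (-3, -3, 3).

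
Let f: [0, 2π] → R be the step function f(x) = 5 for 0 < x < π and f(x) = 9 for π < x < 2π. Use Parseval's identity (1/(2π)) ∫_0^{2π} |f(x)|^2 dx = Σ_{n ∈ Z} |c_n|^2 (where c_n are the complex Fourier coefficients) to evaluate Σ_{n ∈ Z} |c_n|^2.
Σ |c_n|^2 = 53

Parseval equates the L^2 energy of f (normalised by 1/(2π)) with the ℓ^2 sum of its Fourier coefficients: (1/(2π)) ∫_0^{2π} |f|^2 = Σ |c_n|^2.
Compute the left side: (1/(2π)) [∫_0^π 5^2 dx + ∫_π^{2π} 9^2 dx] = (1/(2π)) · (25π + 81π) = (25 + 81)/2 = 53.
So Σ_{n ∈ Z} |c_n|^2 = 53.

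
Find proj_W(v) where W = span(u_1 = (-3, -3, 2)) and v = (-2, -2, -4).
proj_W(v) = (-6/11, -6/11, 4/11)

Set up U = [u_1 | ... | u_1] ∈ R^(3×1). The projector onto W = col(U) is P = U (U^T U)^(-1) U^T.
Compute U^T U =
  [22],
and U^T v = (4).
Solve U^T U · c = U^T v for the coefficients: c = (2/11). The projection is proj_W(v) = U c.
Check: (v - proj_W(v)) · u_1 = 0  (should be 0).
Result: proj_W(v) = (-6/11, -6/11, 4/11).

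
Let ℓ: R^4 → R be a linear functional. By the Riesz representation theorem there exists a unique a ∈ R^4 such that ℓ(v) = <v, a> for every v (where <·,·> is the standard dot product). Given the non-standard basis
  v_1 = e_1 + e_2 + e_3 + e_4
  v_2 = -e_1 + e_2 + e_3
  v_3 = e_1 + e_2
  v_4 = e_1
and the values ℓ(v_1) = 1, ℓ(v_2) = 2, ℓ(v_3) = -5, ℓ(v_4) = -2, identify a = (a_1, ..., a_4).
a = (-2, -3, 3, 3)

Write a = (a_1, ..., a_4) in the standard basis. For each basis vector v_i, ℓ(v_i) = <v_i, a> is a linear equation in the a_j's. Collect the n equations into a matrix system V a = ℓ, where row i of V is v_i (expressed in the standard basis). Since V is invertible (lower-triangular with 1s on the diagonal, up to permutation), solve by back-substitution:
  V =
[[1, 1, 1, 1],
 [-1, 1, 1, 0],
 [1, 1, 0, 0],
 [1, 0, 0, 0]]
  V a = (1, 2, -5, -2)
Solving gives a = (-2, -3, 3, 3).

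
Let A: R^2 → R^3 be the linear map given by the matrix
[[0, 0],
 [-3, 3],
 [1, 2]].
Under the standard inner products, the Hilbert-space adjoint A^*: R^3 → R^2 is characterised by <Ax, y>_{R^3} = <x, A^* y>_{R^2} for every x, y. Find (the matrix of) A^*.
A^* = A^T =
[[0, -3, 1],
 [0, 3, 2]]

For real matrices with standard dot products, the defining identity <Ax, y> = <x, A^* y> gives (Ax)^T y = x^T (A^*) y, i.e. x^T A^T y = x^T (A^*) y. Since this holds for all x, y, we must have A^* = A^T. Therefore
A^* =
[[0, -3, 1],
 [0, 3, 2]].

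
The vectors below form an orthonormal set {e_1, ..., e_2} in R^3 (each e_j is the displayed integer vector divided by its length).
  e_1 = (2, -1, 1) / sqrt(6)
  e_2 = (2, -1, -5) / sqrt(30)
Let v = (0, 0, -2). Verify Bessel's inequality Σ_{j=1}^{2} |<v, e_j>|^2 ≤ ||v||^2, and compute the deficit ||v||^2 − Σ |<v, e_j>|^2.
Σ |<v, e_j>|^2 = 4; ||v||^2 = 4; deficit = 0

Write each e_j = u_j / sqrt(<u_j, u_j>) where u_j is the displayed integer vector. Then <v, e_j> = <v, u_j> / sqrt(<u_j, u_j>), so |<v, e_j>|^2 = <v, u_j>^2 / <u_j, u_j>.
Coefficients: <v, e_1> = -2/sqrt(6), <v, e_2> = 10/sqrt(30).
Square and sum: Σ |<v, e_j>|^2 = 4.
Compute ||v||^2 = v·v = 4.
Deficit = 4 − 4 = 0 ≥ 0, confirming Bessel's inequality. (The deficit equals ||v − Σ <v,e_j> e_j||^2, the squared distance from v to span{e_j}.)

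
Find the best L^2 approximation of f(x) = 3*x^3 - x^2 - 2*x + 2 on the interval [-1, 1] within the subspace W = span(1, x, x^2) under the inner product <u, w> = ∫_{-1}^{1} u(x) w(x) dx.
g(x) = -x^2 - x/5 + 2

The best approximation g ∈ W is the orthogonal projection of f onto W. Writing g = a_0 + a_1 x + a_2 x^2, the coefficients solve the normal equations G · a = b where
  G_{ij} = <φ_i, φ_j> and b_i = <f, φ_i>, with φ_0 = 1, φ_1 = x, φ_2 = x^2.
G =
  [2, 0, 2/3]
  [0, 2/3, 0]
  [2/3, 0, 2/5],
b = (10/3, -2/15, 14/15).
Solving gives a_0 = 2, a_1 = -1/5, a_2 = -1, so
  g(x) = -x^2 - x/5 + 2.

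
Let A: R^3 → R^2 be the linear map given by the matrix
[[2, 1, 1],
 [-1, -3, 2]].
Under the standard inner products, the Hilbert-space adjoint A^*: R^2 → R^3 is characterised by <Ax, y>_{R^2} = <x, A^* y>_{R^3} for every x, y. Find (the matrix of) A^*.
A^* = A^T =
[[2, -1],
 [1, -3],
 [1, 2]]

For real matrices with standard dot products, the defining identity <Ax, y> = <x, A^* y> gives (Ax)^T y = x^T (A^*) y, i.e. x^T A^T y = x^T (A^*) y. Since this holds for all x, y, we must have A^* = A^T. Therefore
A^* =
[[2, -1],
 [1, -3],
 [1, 2]].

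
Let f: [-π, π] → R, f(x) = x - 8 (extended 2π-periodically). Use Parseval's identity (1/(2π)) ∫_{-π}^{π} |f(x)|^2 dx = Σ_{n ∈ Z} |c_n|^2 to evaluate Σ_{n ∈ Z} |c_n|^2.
Σ |c_n|^2 = π^2/3 + 64

Expand and integrate term by term over [-π, π]:
  ∫ (x)^2 dx = 1·(2π^3/3); ∫ 2·1·(-8)·x dx = 0 (odd integrand); ∫ (-8)^2 dx = 64·2π.
So (1/(2π)) ∫_{-π}^{π} (x - 8)^2 dx = 1π^2/3 + 64 = π^2/3 + 64.
Parseval ⇒ Σ |c_n|^2 = π^2/3 + 64.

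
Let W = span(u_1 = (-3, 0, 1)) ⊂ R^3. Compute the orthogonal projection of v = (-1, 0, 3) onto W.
proj_W(v) = (-9/5, 0, 3/5)

Set up U = [u_1 | ... | u_1] ∈ R^(3×1). The projector onto W = col(U) is P = U (U^T U)^(-1) U^T.
Compute U^T U =
  [10],
and U^T v = (6).
Solve U^T U · c = U^T v for the coefficients: c = (3/5). The projection is proj_W(v) = U c.
Check: (v - proj_W(v)) · u_1 = 0  (should be 0).
Result: proj_W(v) = (-9/5, 0, 3/5).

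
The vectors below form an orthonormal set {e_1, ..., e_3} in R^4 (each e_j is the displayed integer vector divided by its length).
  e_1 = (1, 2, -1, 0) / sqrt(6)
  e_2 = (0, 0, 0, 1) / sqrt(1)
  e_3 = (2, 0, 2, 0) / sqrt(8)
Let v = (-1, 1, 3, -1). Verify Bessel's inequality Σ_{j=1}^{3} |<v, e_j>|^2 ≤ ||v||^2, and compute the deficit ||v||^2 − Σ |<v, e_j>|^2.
Σ |<v, e_j>|^2 = 11/3; ||v||^2 = 12; deficit = 25/3

Write each e_j = u_j / sqrt(<u_j, u_j>) where u_j is the displayed integer vector. Then <v, e_j> = <v, u_j> / sqrt(<u_j, u_j>), so |<v, e_j>|^2 = <v, u_j>^2 / <u_j, u_j>.
Coefficients: <v, e_1> = -2/sqrt(6), <v, e_2> = -1/sqrt(1), <v, e_3> = 4/sqrt(8).
Square and sum: Σ |<v, e_j>|^2 = 11/3.
Compute ||v||^2 = v·v = 12.
Deficit = 12 − 11/3 = 25/3 ≥ 0, confirming Bessel's inequality. (The deficit equals ||v − Σ <v,e_j> e_j||^2, the squared distance from v to span{e_j}.)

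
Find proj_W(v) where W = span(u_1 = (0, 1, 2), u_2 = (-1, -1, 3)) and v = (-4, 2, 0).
proj_W(v) = (0, 2/5, 4/5)

Set up U = [u_1 | ... | u_2] ∈ R^(3×2). The projector onto W = col(U) is P = U (U^T U)^(-1) U^T.
Compute U^T U =
  [5, 5]
  [5, 11],
and U^T v = (2, 2).
Solve U^T U · c = U^T v for the coefficients: c = (2/5, 0). The projection is proj_W(v) = U c.
Check: (v - proj_W(v)) · u_1 = 0  (should be 0).
Check: (v - proj_W(v)) · u_2 = 0  (should be 0).
Result: proj_W(v) = (0, 2/5, 4/5).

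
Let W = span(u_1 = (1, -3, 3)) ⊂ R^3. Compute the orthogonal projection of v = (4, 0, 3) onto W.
proj_W(v) = (13/19, -39/19, 39/19)

Set up U = [u_1 | ... | u_1] ∈ R^(3×1). The projector onto W = col(U) is P = U (U^T U)^(-1) U^T.
Compute U^T U =
  [19],
and U^T v = (13).
Solve U^T U · c = U^T v for the coefficients: c = (13/19). The projection is proj_W(v) = U c.
Check: (v - proj_W(v)) · u_1 = 0  (should be 0).
Result: proj_W(v) = (13/19, -39/19, 39/19).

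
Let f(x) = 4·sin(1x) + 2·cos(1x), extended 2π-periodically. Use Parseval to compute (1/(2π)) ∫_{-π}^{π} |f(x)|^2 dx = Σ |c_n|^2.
Σ |c_n|^2 = 10

Expand |f|^2 and use orthogonality of {sin(nx), cos(mx)} on [-π, π]:
  ∫_{-π}^{π} sin(nx)^2 dx = π, ∫ cos(mx)^2 dx = π, and cross terms integrate to 0.
So ∫_{-π}^{π} f(x)^2 dx = 4^2 · π + 2^2 · π = (16 + 4)π.
Divide by 2π: (16 + 4)/2 = 10.
By Parseval, this equals Σ |c_n|^2.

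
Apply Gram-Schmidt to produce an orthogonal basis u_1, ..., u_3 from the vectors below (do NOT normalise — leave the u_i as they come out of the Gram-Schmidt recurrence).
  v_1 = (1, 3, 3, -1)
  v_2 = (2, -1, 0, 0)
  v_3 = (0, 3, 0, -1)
Orthogonal basis:
  u_1 = (1, 3, 3, -1)
  u_2 = (41/20, -17/20, 3/20, -1/20)
  u_3 = (53/99, 106/99, -47/33, -52/99)

Apply the Gram-Schmidt recurrence
  u_1 = v_1
  u_i = v_i − Σ_{j<i} ((v_i · u_j) / (u_j · u_j)) · u_j.

Step by step this gives:
  u_1 = (1, 3, 3, -1)
  u_2 = (41/20, -17/20, 3/20, -1/20)
  u_3 = (53/99, 106/99, -47/33, -52/99)

Orthogonality check:
  u_2 · u_1 = 0 (should be 0)
  u_3 · u_1 = 0 (should be 0)
  u_3 · u_2 = 0 (should be 0)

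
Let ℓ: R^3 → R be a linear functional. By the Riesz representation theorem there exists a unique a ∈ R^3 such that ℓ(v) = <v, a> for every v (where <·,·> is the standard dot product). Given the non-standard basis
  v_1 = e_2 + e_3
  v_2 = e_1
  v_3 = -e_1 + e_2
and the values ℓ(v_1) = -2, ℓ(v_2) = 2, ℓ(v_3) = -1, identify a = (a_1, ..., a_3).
a = (2, 1, -3)

Write a = (a_1, ..., a_3) in the standard basis. For each basis vector v_i, ℓ(v_i) = <v_i, a> is a linear equation in the a_j's. Collect the n equations into a matrix system V a = ℓ, where row i of V is v_i (expressed in the standard basis). Since V is invertible (lower-triangular with 1s on the diagonal, up to permutation), solve by back-substitution:
  V =
[[0, 1, 1],
 [1, 0, 0],
 [-1, 1, 0]]
  V a = (-2, 2, -1)
Solving gives a = (2, 1, -3).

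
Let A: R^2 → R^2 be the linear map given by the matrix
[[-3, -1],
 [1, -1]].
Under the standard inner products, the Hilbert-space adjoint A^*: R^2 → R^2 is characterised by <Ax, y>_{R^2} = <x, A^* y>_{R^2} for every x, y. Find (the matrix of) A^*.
A^* = A^T =
[[-3, 1],
 [-1, -1]]

For real matrices with standard dot products, the defining identity <Ax, y> = <x, A^* y> gives (Ax)^T y = x^T (A^*) y, i.e. x^T A^T y = x^T (A^*) y. Since this holds for all x, y, we must have A^* = A^T. Therefore
A^* =
[[-3, 1],
 [-1, -1]].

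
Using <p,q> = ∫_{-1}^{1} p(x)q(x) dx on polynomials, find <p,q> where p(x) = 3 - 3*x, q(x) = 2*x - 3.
<p,q> = -22

Expand the product: p(x)·q(x) = -6*x^2 + 15*x - 9.
∫_{-1}^{1} of each monomial x^k gives [2/(k+1) if k even, 0 if k odd]. Integrating term-by-term (or equivalently evaluating the antiderivative F(x) = -2*x^3 + 15*x^2/2 - 9*x at the endpoints):
  F(1) − F(−1) = -7/2 − (37/2) = -22.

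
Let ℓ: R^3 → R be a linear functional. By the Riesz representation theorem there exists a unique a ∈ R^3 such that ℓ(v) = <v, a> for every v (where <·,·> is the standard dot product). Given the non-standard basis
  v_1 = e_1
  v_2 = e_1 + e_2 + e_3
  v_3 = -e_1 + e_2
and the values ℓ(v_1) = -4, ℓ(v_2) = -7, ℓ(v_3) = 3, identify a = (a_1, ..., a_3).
a = (-4, -1, -2)

Write a = (a_1, ..., a_3) in the standard basis. For each basis vector v_i, ℓ(v_i) = <v_i, a> is a linear equation in the a_j's. Collect the n equations into a matrix system V a = ℓ, where row i of V is v_i (expressed in the standard basis). Since V is invertible (lower-triangular with 1s on the diagonal, up to permutation), solve by back-substitution:
  V =
[[1, 0, 0],
 [1, 1, 1],
 [-1, 1, 0]]
  V a = (-4, -7, 3)
Solving gives a = (-4, -1, -2).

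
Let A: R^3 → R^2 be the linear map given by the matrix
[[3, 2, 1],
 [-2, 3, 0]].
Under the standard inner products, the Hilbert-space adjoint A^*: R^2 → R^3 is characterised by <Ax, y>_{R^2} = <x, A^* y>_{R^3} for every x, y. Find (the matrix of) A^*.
A^* = A^T =
[[3, -2],
 [2, 3],
 [1, 0]]

For real matrices with standard dot products, the defining identity <Ax, y> = <x, A^* y> gives (Ax)^T y = x^T (A^*) y, i.e. x^T A^T y = x^T (A^*) y. Since this holds for all x, y, we must have A^* = A^T. Therefore
A^* =
[[3, -2],
 [2, 3],
 [1, 0]].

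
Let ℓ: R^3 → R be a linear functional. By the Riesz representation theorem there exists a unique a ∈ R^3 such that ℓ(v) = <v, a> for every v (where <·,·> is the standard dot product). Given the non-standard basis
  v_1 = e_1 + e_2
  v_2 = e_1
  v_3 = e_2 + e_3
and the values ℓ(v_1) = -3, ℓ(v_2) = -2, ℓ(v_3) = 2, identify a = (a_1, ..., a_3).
a = (-2, -1, 3)

Write a = (a_1, ..., a_3) in the standard basis. For each basis vector v_i, ℓ(v_i) = <v_i, a> is a linear equation in the a_j's. Collect the n equations into a matrix system V a = ℓ, where row i of V is v_i (expressed in the standard basis). Since V is invertible (lower-triangular with 1s on the diagonal, up to permutation), solve by back-substitution:
  V =
[[1, 1, 0],
 [1, 0, 0],
 [0, 1, 1]]
  V a = (-3, -2, 2)
Solving gives a = (-2, -1, 3).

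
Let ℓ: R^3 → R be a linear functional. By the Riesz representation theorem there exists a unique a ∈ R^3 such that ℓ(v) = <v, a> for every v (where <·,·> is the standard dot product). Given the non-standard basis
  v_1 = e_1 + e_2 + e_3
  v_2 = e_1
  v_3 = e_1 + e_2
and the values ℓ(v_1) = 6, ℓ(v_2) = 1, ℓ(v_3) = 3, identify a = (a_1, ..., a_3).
a = (1, 2, 3)

Write a = (a_1, ..., a_3) in the standard basis. For each basis vector v_i, ℓ(v_i) = <v_i, a> is a linear equation in the a_j's. Collect the n equations into a matrix system V a = ℓ, where row i of V is v_i (expressed in the standard basis). Since V is invertible (lower-triangular with 1s on the diagonal, up to permutation), solve by back-substitution:
  V =
[[1, 1, 1],
 [1, 0, 0],
 [1, 1, 0]]
  V a = (6, 1, 3)
Solving gives a = (1, 2, 3).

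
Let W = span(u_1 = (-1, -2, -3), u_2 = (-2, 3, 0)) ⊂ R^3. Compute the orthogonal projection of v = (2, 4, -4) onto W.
proj_W(v) = (-149/83, 122/83, -87/83)

Set up U = [u_1 | ... | u_2] ∈ R^(3×2). The projector onto W = col(U) is P = U (U^T U)^(-1) U^T.
Compute U^T U =
  [14, -4]
  [-4, 13],
and U^T v = (2, 8).
Solve U^T U · c = U^T v for the coefficients: c = (29/83, 60/83). The projection is proj_W(v) = U c.
Check: (v - proj_W(v)) · u_1 = 0  (should be 0).
Check: (v - proj_W(v)) · u_2 = 0  (should be 0).
Result: proj_W(v) = (-149/83, 122/83, -87/83).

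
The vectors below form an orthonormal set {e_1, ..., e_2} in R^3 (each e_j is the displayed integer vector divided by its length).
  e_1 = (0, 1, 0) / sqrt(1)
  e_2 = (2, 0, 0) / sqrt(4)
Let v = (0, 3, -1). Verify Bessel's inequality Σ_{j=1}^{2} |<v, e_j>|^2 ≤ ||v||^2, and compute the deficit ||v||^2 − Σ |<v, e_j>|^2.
Σ |<v, e_j>|^2 = 9; ||v||^2 = 10; deficit = 1

Write each e_j = u_j / sqrt(<u_j, u_j>) where u_j is the displayed integer vector. Then <v, e_j> = <v, u_j> / sqrt(<u_j, u_j>), so |<v, e_j>|^2 = <v, u_j>^2 / <u_j, u_j>.
Coefficients: <v, e_1> = 3/sqrt(1), <v, e_2> = 0/sqrt(4).
Square and sum: Σ |<v, e_j>|^2 = 9.
Compute ||v||^2 = v·v = 10.
Deficit = 10 − 9 = 1 ≥ 0, confirming Bessel's inequality. (The deficit equals ||v − Σ <v,e_j> e_j||^2, the squared distance from v to span{e_j}.)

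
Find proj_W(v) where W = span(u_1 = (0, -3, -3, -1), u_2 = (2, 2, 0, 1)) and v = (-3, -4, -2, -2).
proj_W(v) = (-164/61, -266/61, -102/61, -116/61)

Set up U = [u_1 | ... | u_2] ∈ R^(4×2). The projector onto W = col(U) is P = U (U^T U)^(-1) U^T.
Compute U^T U =
  [19, -7]
  [-7, 9],
and U^T v = (20, -16).
Solve U^T U · c = U^T v for the coefficients: c = (34/61, -82/61). The projection is proj_W(v) = U c.
Check: (v - proj_W(v)) · u_1 = 0  (should be 0).
Check: (v - proj_W(v)) · u_2 = 0  (should be 0).
Result: proj_W(v) = (-164/61, -266/61, -102/61, -116/61).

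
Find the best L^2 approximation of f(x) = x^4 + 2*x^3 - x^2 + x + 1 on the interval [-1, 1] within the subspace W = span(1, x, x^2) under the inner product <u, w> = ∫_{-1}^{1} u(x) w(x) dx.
g(x) = -x^2/7 + 11*x/5 + 32/35

The best approximation g ∈ W is the orthogonal projection of f onto W. Writing g = a_0 + a_1 x + a_2 x^2, the coefficients solve the normal equations G · a = b where
  G_{ij} = <φ_i, φ_j> and b_i = <f, φ_i>, with φ_0 = 1, φ_1 = x, φ_2 = x^2.
G =
  [2, 0, 2/3]
  [0, 2/3, 0]
  [2/3, 0, 2/5],
b = (26/15, 22/15, 58/105).
Solving gives a_0 = 32/35, a_1 = 11/5, a_2 = -1/7, so
  g(x) = -x^2/7 + 11*x/5 + 32/35.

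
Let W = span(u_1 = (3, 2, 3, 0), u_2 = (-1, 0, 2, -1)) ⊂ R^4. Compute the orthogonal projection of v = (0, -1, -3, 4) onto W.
proj_W(v) = (79/123, -24/41, -482/123, 187/123)

Set up U = [u_1 | ... | u_2] ∈ R^(4×2). The projector onto W = col(U) is P = U (U^T U)^(-1) U^T.
Compute U^T U =
  [22, 3]
  [3, 6],
and U^T v = (-11, -10).
Solve U^T U · c = U^T v for the coefficients: c = (-12/41, -187/123). The projection is proj_W(v) = U c.
Check: (v - proj_W(v)) · u_1 = 0  (should be 0).
Check: (v - proj_W(v)) · u_2 = 0  (should be 0).
Result: proj_W(v) = (79/123, -24/41, -482/123, 187/123).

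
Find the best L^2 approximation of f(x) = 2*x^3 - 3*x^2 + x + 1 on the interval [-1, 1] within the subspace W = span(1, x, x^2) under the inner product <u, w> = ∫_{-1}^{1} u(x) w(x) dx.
g(x) = -3*x^2 + 11*x/5 + 1

The best approximation g ∈ W is the orthogonal projection of f onto W. Writing g = a_0 + a_1 x + a_2 x^2, the coefficients solve the normal equations G · a = b where
  G_{ij} = <φ_i, φ_j> and b_i = <f, φ_i>, with φ_0 = 1, φ_1 = x, φ_2 = x^2.
G =
  [2, 0, 2/3]
  [0, 2/3, 0]
  [2/3, 0, 2/5],
b = (0, 22/15, -8/15).
Solving gives a_0 = 1, a_1 = 11/5, a_2 = -3, so
  g(x) = -3*x^2 + 11*x/5 + 1.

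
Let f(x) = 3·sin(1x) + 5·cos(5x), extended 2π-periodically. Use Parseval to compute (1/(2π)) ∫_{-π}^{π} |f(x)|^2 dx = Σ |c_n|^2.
Σ |c_n|^2 = 17

Expand |f|^2 and use orthogonality of {sin(nx), cos(mx)} on [-π, π]:
  ∫_{-π}^{π} sin(nx)^2 dx = π, ∫ cos(mx)^2 dx = π, and cross terms integrate to 0.
So ∫_{-π}^{π} f(x)^2 dx = 3^2 · π + 5^2 · π = (9 + 25)π.
Divide by 2π: (9 + 25)/2 = 17.
By Parseval, this equals Σ |c_n|^2.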